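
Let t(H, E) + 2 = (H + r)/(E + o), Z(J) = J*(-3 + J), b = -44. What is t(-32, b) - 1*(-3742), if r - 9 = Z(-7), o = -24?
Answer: 254273/68 ≈ 3739.3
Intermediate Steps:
r = 79 (r = 9 - 7*(-3 - 7) = 9 - 7*(-10) = 9 + 70 = 79)
t(H, E) = -2 + (79 + H)/(-24 + E) (t(H, E) = -2 + (H + 79)/(E - 24) = -2 + (79 + H)/(-24 + E))
t(-32, b) - 1*(-3742) = (127 - 32 - 2*(-44))/(-24 - 44) - 1*(-3742) = (127 - 32 + 88)/(-68) + 3742 = -1/68*183 + 3742 = -183/68 + 3742 = 254273/68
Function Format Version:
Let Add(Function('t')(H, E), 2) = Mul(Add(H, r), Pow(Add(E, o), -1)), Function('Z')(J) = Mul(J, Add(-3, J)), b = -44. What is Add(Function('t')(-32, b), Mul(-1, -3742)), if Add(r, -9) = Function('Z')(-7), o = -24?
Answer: Rational(254273, 68) ≈ 3739.3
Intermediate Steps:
r = 79 (r = Add(9, Mul(-7, Add(-3, -7))) = Add(9, Mul(-7, -10)) = Add(9, 70) = 79)
Function('t')(H, E) = Add(-2, Mul(Pow(Add(-24, E), -1), Add(79, H))) (Function('t')(H, E) = Add(-2, Mul(Add(H, 79), Pow(Add(E, -24), -1))) = Add(-2, Mul(Add(79, H), Pow(Add(-24, E), -1))) = Add(-2, Mul(Pow(Add(-24, E), -1), Add(79, H))))
Add(Function('t')(-32, b), Mul(-1, -3742)) = Add(Mul(Pow(Add(-24, -44), -1), Add(127, -32, Mul(-2, -44))), Mul(-1, -3742)) = Add(Mul(Pow(-68, -1), Add(127, -32, 88)), 3742) = Add(Mul(Rational(-1, 68), 183), 3742) = Add(Rational(-183, 68), 3742) = Rational(254273, 68)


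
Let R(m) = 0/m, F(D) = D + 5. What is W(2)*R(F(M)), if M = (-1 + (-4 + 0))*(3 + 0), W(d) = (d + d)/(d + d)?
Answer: 0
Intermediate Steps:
W(d) = 1 (W(d) = (2*d)/((2*d)) = (2*d)*(1/(2*d)) = 1)
M = -15 (M = (-1 - 4)*3 = -5*3 = -15)
F(D) = 5 + D
R(m) = 0
W(2)*R(F(M)) = 1*0 = 0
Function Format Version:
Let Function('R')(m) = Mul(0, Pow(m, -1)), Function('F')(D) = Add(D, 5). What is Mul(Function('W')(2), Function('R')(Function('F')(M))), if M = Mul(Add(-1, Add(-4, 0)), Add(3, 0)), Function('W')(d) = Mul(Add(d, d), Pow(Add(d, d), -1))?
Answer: 0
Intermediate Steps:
Function('W')(d) = 1 (Function('W')(d) = Mul(Mul(2, d), Pow(Mul(2, d), -1)) = Mul(Mul(2, d), Mul(Rational(1, 2), Pow(d, -1))) = 1)
M = -15 (M = Mul(Add(-1, -4), 3) = Mul(-5, 3) = -15)
Function('F')(D) = Add(5, D)
Function('R')(m) = 0
Mul(Function('W')(2), Function('R')(Function('F')(M))) = Mul(1, 0) = 0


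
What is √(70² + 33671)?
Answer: √38571 ≈ 196.40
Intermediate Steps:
√(70² + 33671) = √(4900 + 33671) = √38571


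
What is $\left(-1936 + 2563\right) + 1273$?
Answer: $1900$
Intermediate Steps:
$\left(-1936 + 2563\right) + 1273 = 627 + 1273 = 1900$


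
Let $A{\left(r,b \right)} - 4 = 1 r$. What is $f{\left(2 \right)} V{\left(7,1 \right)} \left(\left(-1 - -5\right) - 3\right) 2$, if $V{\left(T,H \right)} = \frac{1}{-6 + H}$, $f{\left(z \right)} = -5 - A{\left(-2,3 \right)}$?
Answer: $\frac{14}{5} \approx 2.8$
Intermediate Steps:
$A{\left(r,b \right)} = 4 + r$ ($A{\left(r,b \right)} = 4 + 1 r = 4 + r$)
$f{\left(z \right)} = -7$ ($f{\left(z \right)} = -5 - \left(4 - 2\right) = -5 - 2 = -7$)
$f{\left(2 \right)} V{\left(7,1 \right)} \left(\left(-1 - -5\right) - 3\right) 2 = - \frac{7}{-6 + 1} \left(\left(-1 - -5\right) - 3\right) 2 = - \frac{7}{-5} \left(\left(-1 + 5\right) - 3\right) 2 = \left(-7\right) \left(- \frac{1}{5}\right) \left(4 - 3\right) 2 = \frac{7 \cdot 1 \cdot 2}{5} = \frac{7}{5} \cdot 2 = \frac{14}{5}$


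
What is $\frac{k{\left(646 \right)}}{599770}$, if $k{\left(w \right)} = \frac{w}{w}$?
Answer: $\frac{1}{599770} \approx 1.6673 \cdot 10^{-6}$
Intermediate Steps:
$k{\left(w \right)} = 1$
$\frac{k{\left(646 \right)}}{599770} = 1 \cdot \frac{1}{599770} = \frac{1}{599770}$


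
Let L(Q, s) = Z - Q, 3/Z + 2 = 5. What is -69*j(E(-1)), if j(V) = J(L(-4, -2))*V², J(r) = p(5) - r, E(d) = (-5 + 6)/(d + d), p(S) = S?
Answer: 0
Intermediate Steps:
Z = 1 (Z = 3/(-2 + 5) = 3/3 = 3*(⅓) = 1)
E(d) = 1/(2*d)
L(Q, s) = 1 - Q
J(r) = 5 - r
j(V) = 0 (j(V) = (5 - (1 - 1*(-4)))*V² = (5 - (1 + 4))*V² = (5 - 1*5)*V² = (5 - 5)*V² = 0*V² = 0)
-69*j(E(-1)) = -69*0 = 0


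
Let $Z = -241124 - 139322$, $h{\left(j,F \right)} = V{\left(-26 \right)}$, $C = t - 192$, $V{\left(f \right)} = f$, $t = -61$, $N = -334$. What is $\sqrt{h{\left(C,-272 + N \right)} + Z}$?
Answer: $2 i \sqrt{95118} \approx 616.82 i$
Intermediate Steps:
$C = -253$ ($C = -61 - 192 = -253$)
$h{\left(j,F \right)} = -26$
$Z = -380446$ ($Z = -241124 - 139322 = -380446$)
$\sqrt{h{\left(C,-272 + N \right)} + Z} = \sqrt{-26 - 380446} = \sqrt{-380472} = 2 i \sqrt{95118}$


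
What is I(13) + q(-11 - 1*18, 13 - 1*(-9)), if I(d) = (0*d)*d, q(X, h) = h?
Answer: 22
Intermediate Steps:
I(d) = 0 (I(d) = 0*d = 0)
I(13) + q(-11 - 1*18, 13 - 1*(-9)) = 0 + (13 - 1*(-9)) = 0 + (13 + 9) = 0 + 22 = 22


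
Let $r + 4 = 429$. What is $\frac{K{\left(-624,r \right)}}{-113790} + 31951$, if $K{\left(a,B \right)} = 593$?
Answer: $\frac{3635703697}{113790} \approx 31951.0$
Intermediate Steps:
$r = 425$ ($r = -4 + 429 = 425$)
$\frac{K{\left(-624,r \right)}}{-113790} + 31951 = \frac{593}{-113790} + 31951 = 593 \left(- \frac{1}{113790}\right) + 31951 = - \frac{593}{113790} + 31951 = \frac{3635703697}{113790}$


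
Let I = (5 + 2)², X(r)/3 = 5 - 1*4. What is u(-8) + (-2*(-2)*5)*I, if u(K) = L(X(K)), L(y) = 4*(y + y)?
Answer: 1004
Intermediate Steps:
X(r) = 3 (X(r) = 3*(5 - 1*4) = 3*(5 - 4) = 3*1 = 3)
L(y) = 8*y (L(y) = 4*(2*y) = 8*y)
u(K) = 24 (u(K) = 8*3 = 24)
I = 49 (I = 7² = 49)
u(-8) + (-2*(-2)*5)*I = 24 + (-2*(-2)*5)*49 = 24 + (4*5)*49 = 24 + 20*49 = 24 + 980 = 1004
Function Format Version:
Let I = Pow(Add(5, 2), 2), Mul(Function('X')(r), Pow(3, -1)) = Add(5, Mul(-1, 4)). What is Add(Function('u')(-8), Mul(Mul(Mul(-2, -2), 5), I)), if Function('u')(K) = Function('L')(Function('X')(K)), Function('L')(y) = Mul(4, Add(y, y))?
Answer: 1004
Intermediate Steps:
Function('X')(r) = 3 (Function('X')(r) = Mul(3, Add(5, Mul(-1, 4))) = Mul(3, Add(5, -4)) = Mul(3, 1) = 3)
Function('L')(y) = Mul(8, y) (Function('L')(y) = Mul(4, Mul(2, y)) = Mul(8, y))
Function('u')(K) = 24 (Function('u')(K) = Mul(8, 3) = 24)
I = 49 (I = Pow(7, 2) = 49)
Add(Function('u')(-8), Mul(Mul(Mul(-2, -2), 5), I)) = Add(24, Mul(Mul(Mul(-2, -2), 5), 49)) = Add(24, Mul(Mul(4, 5), 49)) = Add(24, Mul(20, 49)) = Add(24, 980) = 1004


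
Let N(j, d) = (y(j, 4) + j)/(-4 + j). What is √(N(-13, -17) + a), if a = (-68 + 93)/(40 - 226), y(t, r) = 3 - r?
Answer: √6889998/3162 ≈ 0.83013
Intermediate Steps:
N(j, d) = (-1 + j)/(-4 + j) (N(j, d) = ((3 - 1*4) + j)/(-4 + j) = ((3 - 4) + j)/(-4 + j) = (-1 + j)/(-4 + j))
a = -25/186 (a = 25/(-186) = 25*(-1/186) = -25/186 ≈ -0.13441)
√(N(-13, -17) + a) = √((-1 - 13)/(-4 - 13) - 25/186) = √(-14/(-17) - 25/186) = √(-1/17*(-14) - 25/186) = √(14/17 - 25/186) = √(2179/3162) = √6889998/3162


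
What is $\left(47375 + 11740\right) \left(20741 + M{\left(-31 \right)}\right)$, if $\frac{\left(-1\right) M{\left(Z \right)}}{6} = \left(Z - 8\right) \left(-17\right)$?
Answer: $990944745$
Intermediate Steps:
$M{\left(Z \right)} = -816 + 102 Z$ ($M{\left(Z \right)} = - 6 \left(Z - 8\right) \left(-17\right) = - 6 \left(-8 + Z\right) \left(-17\right) = - 6 \left(136 - 17 Z\right) = -816 + 102 Z$)
$\left(47375 + 11740\right) \left(20741 + M{\left(-31 \right)}\right) = \left(47375 + 11740\right) \left(20741 + \left(-816 + 102 \left(-31\right)\right)\right) = 59115 \left(20741 - 3978\right) = 59115 \cdot 16763 = 990944745$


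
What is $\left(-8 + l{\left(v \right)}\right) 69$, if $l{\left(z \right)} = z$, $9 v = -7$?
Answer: $- \frac{1817}{3} \approx -605.67$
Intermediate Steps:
$v = - \frac{7}{9}$ ($v = \frac{1}{9} \left(-7\right) = - \frac{7}{9} \approx -0.77778$)
$\left(-8 + l{\left(v \right)}\right) 69 = \left(-8 - \frac{7}{9}\right) 69 = \left(- \frac{79}{9}\right) 69 = - \frac{1817}{3}$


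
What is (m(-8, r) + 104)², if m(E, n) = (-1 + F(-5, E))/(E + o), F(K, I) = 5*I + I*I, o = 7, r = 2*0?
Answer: 6561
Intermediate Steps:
r = 0
F(K, I) = I² + 5*I (F(K, I) = 5*I + I² = I² + 5*I)
m(E, n) = (-1 + E*(5 + E))/(7 + E) (m(E, n) = (-1 + E*(5 + E))/(E + 7) = (-1 + E*(5 + E))/(7 + E))
(m(-8, r) + 104)² = ((-1 - 8*(5 - 8))/(7 - 8) + 104)² = ((-1 - 8*(-3))/(-1) + 104)² = (-(-1 + 24) + 104)² = (-1*23 + 104)² = (-23 + 104)² = 81² = 6561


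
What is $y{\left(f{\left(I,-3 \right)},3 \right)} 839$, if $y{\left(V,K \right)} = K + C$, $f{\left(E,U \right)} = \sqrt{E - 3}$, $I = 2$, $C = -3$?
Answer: $0$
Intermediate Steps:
$f{\left(E,U \right)} = \sqrt{-3 + E}$
$y{\left(V,K \right)} = -3 + K$ ($y{\left(V,K \right)} = K - 3 = -3 + K$)
$y{\left(f{\left(I,-3 \right)},3 \right)} 839 = \left(-3 + 3\right) 839 = 0 \cdot 839 = 0$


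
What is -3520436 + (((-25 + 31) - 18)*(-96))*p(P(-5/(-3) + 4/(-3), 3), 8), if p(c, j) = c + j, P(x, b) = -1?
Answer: -3512372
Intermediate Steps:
-3520436 + (((-25 + 31) - 18)*(-96))*p(P(-5/(-3) + 4/(-3), 3), 8) = -3520436 + (((-25 + 31) - 18)*(-96))*(-1 + 8) = -3520436 + ((6 - 18)*(-96))*7 = -3520436 - 12*(-96)*7 = -3520436 + 1152*7 = -3520436 + 8064 = -3512372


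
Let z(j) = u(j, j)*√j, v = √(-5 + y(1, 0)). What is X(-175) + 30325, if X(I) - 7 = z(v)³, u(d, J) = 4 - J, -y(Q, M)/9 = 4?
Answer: 30332 + 41^(¾)*I^(3/2)*(4 - I*√41)³ ≈ 35749.0 - 4390.1*I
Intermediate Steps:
y(Q, M) = -36 (y(Q, M) = -9*4 = -36)
v = I*√41 (v = √(-5 - 36) = √(-41) = I*√41 ≈ 6.4031*I)
z(j) = √j*(4 - j) (z(j) = (4 - j)*√j = √j*(4 - j))
X(I) = 7 + 41^(¾)*I^(3/2)*(4 - I*√41)³ (X(I) = 7 + (√(I*√41)*(4 - I*√41))³ = 7 + ((41^(¼)*√I)*(4 - I*√41))³ = 7 + (41^(¼)*√I*(4 - I*√41))³ = 7 + 41^(¾)*I^(3/2)*(4 - I*√41)³)
X(-175) + 30325 = (7 + 41^(¾)*I^(3/2)*(4 - I*√41)³) + 30325 = 30332 + 41^(¾)*I^(3/2)*(4 - I*√41)³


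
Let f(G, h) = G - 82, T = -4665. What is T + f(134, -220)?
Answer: -4613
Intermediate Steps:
f(G, h) = -82 + G
T + f(134, -220) = -4665 + (-82 + 134) = -4665 + 52 = -4613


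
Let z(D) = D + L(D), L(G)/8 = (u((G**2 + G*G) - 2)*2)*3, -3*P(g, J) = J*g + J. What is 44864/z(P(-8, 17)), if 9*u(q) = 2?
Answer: 134592/151 ≈ 891.34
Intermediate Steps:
u(q) = 2/9 (u(q) = (1/9)*2 = 2/9)
P(g, J) = -J/3 - J*g/3 (P(g, J) = -(J*g + J)/3 = -(J + J*g)/3 = -J/3 - J*g/3)
L(G) = 32/3 (L(G) = 8*(((2/9)*2)*3) = 8*((4/9)*3) = 8*(4/3) = 32/3)
z(D) = 32/3 + D (z(D) = D + 32/3 = 32/3 + D)
44864/z(P(-8, 17)) = 44864/(32/3 - 1/3*17*(1 - 8)) = 44864/(32/3 - 1/3*17*(-7)) = 44864/(32/3 + 119/3) = 44864/(151/3) = 44864*(3/151) = 134592/151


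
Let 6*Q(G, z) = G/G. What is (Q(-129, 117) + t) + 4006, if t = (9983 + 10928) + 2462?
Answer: 164275/6 ≈ 27379.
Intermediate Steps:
t = 23373 (t = 20911 + 2462 = 23373)
Q(G, z) = ⅙ (Q(G, z) = (G/G)/6 = (⅙)*1 = ⅙)
(Q(-129, 117) + t) + 4006 = (⅙ + 23373) + 4006 = 140239/6 + 4006 = 164275/6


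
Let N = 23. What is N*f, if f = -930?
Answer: -21390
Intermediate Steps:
N*f = 23*(-930) = -21390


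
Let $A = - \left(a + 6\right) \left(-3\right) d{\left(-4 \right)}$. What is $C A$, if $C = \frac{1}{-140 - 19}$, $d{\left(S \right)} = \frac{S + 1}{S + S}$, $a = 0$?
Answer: $- \frac{9}{212} \approx -0.042453$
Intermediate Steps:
$d{\left(S \right)} = \frac{1 + S}{2 S}$
$A = \frac{27}{4}$ ($A = - \left(0 + 6\right) \left(-3\right) \frac{1 - 4}{2 \left(-4\right)} = - 6 \left(-3\right) \frac{1}{2} \left(- \frac{1}{4}\right) \left(-3\right) = \left(-1\right) \left(-18\right) \frac{3}{8} = 18 \cdot \frac{3}{8} = \frac{27}{4} \approx 6.75$)
$C = - \frac{1}{159}$ ($C = \frac{1}{-159} = - \frac{1}{159} \approx -0.0062893$)
$C A = \left(- \frac{1}{159}\right) \frac{27}{4} = - \frac{9}{212}$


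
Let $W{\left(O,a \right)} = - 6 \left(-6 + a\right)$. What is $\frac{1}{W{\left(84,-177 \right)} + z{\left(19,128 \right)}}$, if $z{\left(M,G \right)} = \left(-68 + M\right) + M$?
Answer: $\frac{1}{1068} \approx 0.00093633$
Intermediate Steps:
$W{\left(O,a \right)} = 36 - 6 a$
$z{\left(M,G \right)} = -68 + 2 M$
$\frac{1}{W{\left(84,-177 \right)} + z{\left(19,128 \right)}} = \frac{1}{\left(36 - -1062\right) + \left(-68 + 2 \cdot 19\right)} = \frac{1}{\left(36 + 1062\right) + \left(-68 + 38\right)} = \frac{1}{1098 - 30} = \frac{1}{1068}$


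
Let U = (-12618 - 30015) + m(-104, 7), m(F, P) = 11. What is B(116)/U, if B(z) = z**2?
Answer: -6728/21311 ≈ -0.31571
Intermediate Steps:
U = -42622 (U = (-12618 - 30015) + 11 = -42633 + 11 = -42622)
B(116)/U = 116**2/(-42622) = 13456*(-1/42622) = -6728/21311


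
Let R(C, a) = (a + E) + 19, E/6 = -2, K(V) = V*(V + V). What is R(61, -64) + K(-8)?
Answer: 71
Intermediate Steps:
K(V) = 2*V² (K(V) = V*(2*V) = 2*V²)
E = -12 (E = 6*(-2) = -12)
R(C, a) = 7 + a (R(C, a) = (a - 12) + 19 = (-12 + a) + 19 = 7 + a)
R(61, -64) + K(-8) = (7 - 64) + 2*(-8)² = -57 + 2*64 = -57 + 128 = 71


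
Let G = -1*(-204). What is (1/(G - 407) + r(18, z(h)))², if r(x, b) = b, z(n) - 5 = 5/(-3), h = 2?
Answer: 4108729/370881 ≈ 11.078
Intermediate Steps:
G = 204
z(n) = 10/3 (z(n) = 5 + 5/(-3) = 5 + 5*(-⅓) = 5 - 5/3 = 10/3)
(1/(G - 407) + r(18, z(h)))² = (1/(204 - 407) + 10/3)² = (1/(-203) + 10/3)² = (-1/203 + 10/3)² = (2027/609)² = 4108729/370881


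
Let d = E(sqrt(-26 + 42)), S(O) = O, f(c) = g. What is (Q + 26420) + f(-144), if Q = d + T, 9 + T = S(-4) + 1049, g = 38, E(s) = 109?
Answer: 27603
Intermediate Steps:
f(c) = 38
d = 109
T = 1036 (T = -9 + (-4 + 1049) = -9 + 1045 = 1036)
Q = 1145 (Q = 109 + 1036 = 1145)
(Q + 26420) + f(-144) = (1145 + 26420) + 38 = 27565 + 38 = 27603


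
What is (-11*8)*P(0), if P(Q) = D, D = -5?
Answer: 440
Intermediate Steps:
P(Q) = -5
(-11*8)*P(0) = -11*8*(-5) = -88*(-5) = 440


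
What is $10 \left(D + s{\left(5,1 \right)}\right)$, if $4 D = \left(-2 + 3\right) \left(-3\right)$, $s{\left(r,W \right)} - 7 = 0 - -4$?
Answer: $\frac{205}{2} \approx 102.5$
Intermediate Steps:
$s{\left(r,W \right)} = 11$ ($s{\left(r,W \right)} = 7 + \left(0 - -4\right) = 7 + \left(0 + 4\right) = 7 + 4 = 11$)
$D = - \frac{3}{4}$ ($D = \frac{\left(-2 + 3\right) \left(-3\right)}{4} = \frac{1 \left(-3\right)}{4} = \frac{1}{4} \left(-3\right) = - \frac{3}{4} \approx -0.75$)
$10 \left(D + s{\left(5,1 \right)}\right) = 10 \left(- \frac{3}{4} + 11\right) = 10 \cdot \frac{41}{4} = \frac{205}{2}$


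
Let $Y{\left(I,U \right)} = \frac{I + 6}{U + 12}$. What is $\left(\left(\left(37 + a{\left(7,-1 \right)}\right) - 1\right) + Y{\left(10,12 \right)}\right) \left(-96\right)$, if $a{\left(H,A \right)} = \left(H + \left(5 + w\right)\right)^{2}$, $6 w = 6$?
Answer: $-19744$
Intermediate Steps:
$w = 1$ ($w = \frac{1}{6} \cdot 6 = 1$)
$a{\left(H,A \right)} = \left(6 + H\right)^{2}$ ($a{\left(H,A \right)} = \left(H + \left(5 + 1\right)\right)^{2} = \left(H + 6\right)^{2} = \left(6 + H\right)^{2}$)
$Y{\left(I,U \right)} = \frac{6 + I}{12 + U}$
$\left(\left(\left(37 + a{\left(7,-1 \right)}\right) - 1\right) + Y{\left(10,12 \right)}\right) \left(-96\right) = \left(\left(\left(37 + \left(6 + 7\right)^{2}\right) - 1\right) + \frac{6 + 10}{12 + 12}\right) \left(-96\right) = \left(\left(\left(37 + 13^{2}\right) - 1\right) + \frac{1}{24} \cdot 16\right) \left(-96\right) = \left(\left(\left(37 + 169\right) - 1\right) + \frac{1}{24} \cdot 16\right) \left(-96\right) = \left(\left(206 - 1\right) + \frac{2}{3}\right) \left(-96\right) = \left(205 + \frac{2}{3}\right) \left(-96\right) = \frac{617}{3} \left(-96\right) = -19744$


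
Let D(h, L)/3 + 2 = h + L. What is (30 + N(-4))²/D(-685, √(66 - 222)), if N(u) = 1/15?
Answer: -46578829/106228125 - 406802*I*√39/318684375 ≈ -0.43848 - 0.0079718*I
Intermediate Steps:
N(u) = 1/15
D(h, L) = -6 + 3*L + 3*h (D(h, L) = -6 + 3*(h + L) = -6 + 3*(L + h) = -6 + (3*L + 3*h) = -6 + 3*L + 3*h)
(30 + N(-4))²/D(-685, √(66 - 222)) = (30 + 1/15)²/(-6 + 3*√(66 - 222) + 3*(-685)) = (451/15)²/(-6 + 3*√(-156) - 2055) = 203401/(225*(-6 + 3*(2*I*√39) - 2055)) = 203401/(225*(-6 + 6*I*√39 - 2055)) = 203401/(225*(-2061 + 6*I*√39))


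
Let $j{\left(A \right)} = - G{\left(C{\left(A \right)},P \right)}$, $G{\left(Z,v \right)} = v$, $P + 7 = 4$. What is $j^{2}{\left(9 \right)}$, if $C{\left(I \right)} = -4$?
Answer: $9$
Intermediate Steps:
$P = -3$ ($P = -7 + 4 = -3$)
$j{\left(A \right)} = 3$ ($j{\left(A \right)} = \left(-1\right) \left(-3\right) = 3$)
$j^{2}{\left(9 \right)} = 3^{2} = 9$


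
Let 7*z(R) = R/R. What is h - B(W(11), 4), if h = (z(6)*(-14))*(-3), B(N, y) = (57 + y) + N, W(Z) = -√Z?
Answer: -55 + √11 ≈ -51.683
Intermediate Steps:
z(R) = ⅐ (z(R) = (R/R)/7 = (⅐)*1 = ⅐)
B(N, y) = 57 + N + y
h = 6 (h = ((⅐)*(-14))*(-3) = -2*(-3) = 6)
h - B(W(11), 4) = 6 - (57 - √11 + 4) = 6 - (61 - √11) = 6 + (-61 + √11) = -55 + √11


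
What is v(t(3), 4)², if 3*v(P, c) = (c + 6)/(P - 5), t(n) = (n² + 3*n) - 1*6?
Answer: 100/441 ≈ 0.22676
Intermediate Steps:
t(n) = -6 + n² + 3*n (t(n) = (n² + 3*n) - 6 = -6 + n² + 3*n)
v(P, c) = (6 + c)/(3*(-5 + P)) (v(P, c) = ((c + 6)/(P - 5))/3 = ((6 + c)/(-5 + P))/3 = (6 + c)/(3*(-5 + P)))
v(t(3), 4)² = ((6 + 4)/(3*(-5 + (-6 + 3² + 3*3))))² = ((⅓)*10/(-5 + (-6 + 9 + 9)))² = ((⅓)*10/(-5 + 12))² = ((⅓)*10/7)² = ((⅓)*(⅐)*10)² = (10/21)² = 100/441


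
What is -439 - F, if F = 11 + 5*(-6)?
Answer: -420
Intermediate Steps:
F = -19 (F = 11 - 30 = -19)
-439 - F = -439 - 1*(-19) = -439 + 19 = -420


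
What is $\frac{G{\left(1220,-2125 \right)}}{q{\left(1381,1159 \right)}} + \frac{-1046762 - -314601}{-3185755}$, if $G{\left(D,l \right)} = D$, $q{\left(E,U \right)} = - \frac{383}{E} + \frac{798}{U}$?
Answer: $\frac{327438209409979}{110351367445} \approx 2967.2$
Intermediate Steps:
$\frac{G{\left(1220,-2125 \right)}}{q{\left(1381,1159 \right)}} + \frac{-1046762 - -314601}{-3185755} = \frac{1220}{- \frac{383}{1381} + \frac{798}{1159}} + \frac{-1046762 - -314601}{-3185755} = \frac{1220}{\left(-383\right) \frac{1}{1381} + 798 \cdot \frac{1}{1159}} + \left(-1046762 + 314601\right) \left(- \frac{1}{3185755}\right) = \frac{1220}{- \frac{383}{1381} + \frac{42}{61}} - - \frac{732161}{3185755} = \frac{1220}{\frac{34639}{84241}} + \frac{732161}{3185755} = 1220 \cdot \frac{84241}{34639} + \frac{732161}{3185755} = \frac{102774020}{34639} + \frac{732161}{3185755} = \frac{327438209409979}{110351367445}$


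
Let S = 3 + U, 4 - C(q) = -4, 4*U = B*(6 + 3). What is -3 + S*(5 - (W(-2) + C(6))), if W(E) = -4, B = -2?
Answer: -9/2 ≈ -4.5000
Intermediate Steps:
U = -9/2 (U = (-2*(6 + 3))/4 = (-2*9)/4 = (1/4)*(-18) = -9/2 ≈ -4.5000)
C(q) = 8 (C(q) = 4 - 1*(-4) = 4 + 4 = 8)
S = -3/2 (S = 3 - 9/2 = -3/2 ≈ -1.5000)
-3 + S*(5 - (W(-2) + C(6))) = -3 - 3*(5 - (-4 + 8))/2 = -3 - 3*(5 - 1*4)/2 = -3 - 3*(5 - 4)/2 = -3 - 3/2*1 = -3 - 3/2 = -9/2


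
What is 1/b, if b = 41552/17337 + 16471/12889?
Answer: 223456593/821121455 ≈ 0.27214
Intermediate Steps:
b = 821121455/223456593 (b = 41552*(1/17337) + 16471*(1/12889) = 41552/17337 + 16471/12889 = 821121455/223456593 ≈ 3.6746)
1/b = 1/(821121455/223456593) = 223456593/821121455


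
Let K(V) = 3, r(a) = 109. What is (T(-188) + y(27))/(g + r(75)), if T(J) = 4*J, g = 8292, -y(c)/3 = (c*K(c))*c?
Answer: -7313/8401 ≈ -0.87049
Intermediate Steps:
y(c) = -9*c**2 (y(c) = -3*c*3*c = -3*3*c*c = -9*c**2)
(T(-188) + y(27))/(g + r(75)) = (4*(-188) - 9*27**2)/(8292 + 109) = (-752 - 9*729)/8401 = (-752 - 6561)*(1/8401) = -7313*1/8401 = -7313/8401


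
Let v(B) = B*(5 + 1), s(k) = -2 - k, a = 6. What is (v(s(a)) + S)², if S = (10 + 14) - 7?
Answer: 961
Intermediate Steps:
v(B) = 6*B (v(B) = B*6 = 6*B)
S = 17 (S = 24 - 7 = 17)
(v(s(a)) + S)² = (6*(-2 - 1*6) + 17)² = (6*(-2 - 6) + 17)² = (6*(-8) + 17)² = (-48 + 17)² = (-31)² = 961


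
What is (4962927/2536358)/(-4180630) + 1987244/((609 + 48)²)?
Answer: 21071887354485815137/4577022262677995460 ≈ 4.6038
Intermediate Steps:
(4962927/2536358)/(-4180630) + 1987244/((609 + 48)²) = (4962927*(1/2536358))*(-1/4180630) + 1987244/(657²) = (4962927/2536358)*(-1/4180630) + 1987244/431649 = -4962927/10603574345540 + 1987244*(1/431649) = -4962927/10603574345540 + 1987244/431649 = 21071887354485815137/4577022262677995460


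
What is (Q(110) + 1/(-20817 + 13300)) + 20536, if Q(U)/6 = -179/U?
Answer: 8486264476/413435 ≈ 20526.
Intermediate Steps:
Q(U) = -1074/U (Q(U) = 6*(-179/U) = -1074/U)
(Q(110) + 1/(-20817 + 13300)) + 20536 = (-1074/110 + 1/(-20817 + 13300)) + 20536 = (-1074*1/110 + 1/(-7517)) + 20536 = (-537/55 - 1/7517) + 20536 = -4036684/413435 + 20536 = 8486264476/413435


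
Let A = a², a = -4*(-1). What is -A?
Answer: -16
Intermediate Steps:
a = 4
A = 16 (A = 4² = 16)
-A = -1*16 = -16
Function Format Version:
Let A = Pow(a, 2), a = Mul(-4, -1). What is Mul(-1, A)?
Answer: -16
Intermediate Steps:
a = 4
A = 16 (A = Pow(4, 2) = 16)
Mul(-1, A) = Mul(-1, 16) = -16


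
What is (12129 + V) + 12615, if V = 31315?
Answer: 56059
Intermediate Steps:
(12129 + V) + 12615 = (12129 + 31315) + 12615 = 43444 + 12615 = 56059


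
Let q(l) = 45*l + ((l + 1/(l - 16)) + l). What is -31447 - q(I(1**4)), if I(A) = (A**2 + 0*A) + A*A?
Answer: -441573/14 ≈ -31541.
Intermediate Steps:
I(A) = 2*A**2 (I(A) = (A**2 + 0) + A**2 = A**2 + A**2 = 2*A**2)
q(l) = 1/(-16 + l) + 47*l (q(l) = 45*l + ((l + 1/(-16 + l)) + l) = 45*l + (1/(-16 + l) + 2*l) = 1/(-16 + l) + 47*l)
-31447 - q(I(1**4)) = -31447 - (1 - 1504*(1**4)**2 + 47*(2*(1**4)**2)**2)/(-16 + 2*(1**4)**2) = -31447 - (1 - 1504*1**2 + 47*(2*1**2)**2)/(-16 + 2*1**2) = -31447 - (1 - 1504 + 47*(2*1)**2)/(-16 + 2*1) = -31447 - (1 - 752*2 + 47*2**2)/(-16 + 2) = -31447 - (1 - 1504 + 47*4)/(-14) = -31447 - (-1)*(1 - 1504 + 188)/14 = -31447 - (-1)*(-1315)/14 = -31447 - 1*1315/14 = -31447 - 1315/14 = -441573/14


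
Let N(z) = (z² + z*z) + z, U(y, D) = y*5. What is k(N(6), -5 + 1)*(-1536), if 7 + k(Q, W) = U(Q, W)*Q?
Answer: -46714368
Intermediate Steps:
U(y, D) = 5*y
N(z) = z + 2*z² (N(z) = (z² + z²) + z = 2*z² + z = z + 2*z²)
k(Q, W) = -7 + 5*Q² (k(Q, W) = -7 + (5*Q)*Q = -7 + 5*Q²)
k(N(6), -5 + 1)*(-1536) = (-7 + 5*(6*(1 + 2*6))²)*(-1536) = (-7 + 5*(6*(1 + 12))²)*(-1536) = (-7 + 5*(6*13)²)*(-1536) = (-7 + 5*78²)*(-1536) = (-7 + 5*6084)*(-1536) = (-7 + 30420)*(-1536) = 30413*(-1536) = -46714368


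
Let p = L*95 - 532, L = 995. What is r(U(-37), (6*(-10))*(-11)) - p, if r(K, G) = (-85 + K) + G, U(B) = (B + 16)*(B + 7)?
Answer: -92788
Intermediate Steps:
U(B) = (7 + B)*(16 + B) (U(B) = (16 + B)*(7 + B) = (7 + B)*(16 + B))
r(K, G) = -85 + G + K
p = 93993 (p = 995*95 - 532 = 94525 - 532 = 93993)
r(U(-37), (6*(-10))*(-11)) - p = (-85 + (6*(-10))*(-11) + (112 + (-37)² + 23*(-37))) - 1*93993 = (-85 - 60*(-11) + (112 + 1369 - 851)) - 93993 = (-85 + 660 + 630) - 93993 = 1205 - 93993 = -92788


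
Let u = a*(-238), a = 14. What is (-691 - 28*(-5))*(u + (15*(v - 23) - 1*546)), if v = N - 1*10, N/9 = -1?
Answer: 2483908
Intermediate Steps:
N = -9 (N = 9*(-1) = -9)
u = -3332 (u = 14*(-238) = -3332)
v = -19 (v = -9 - 1*10 = -9 - 10 = -19)
(-691 - 28*(-5))*(u + (15*(v - 23) - 1*546)) = (-691 - 28*(-5))*(-3332 + (15*(-19 - 23) - 1*546)) = (-691 + 140)*(-3332 + (15*(-42) - 546)) = -551*(-3332 + (-630 - 546)) = -551*(-3332 - 1176) = -551*(-4508) = 2483908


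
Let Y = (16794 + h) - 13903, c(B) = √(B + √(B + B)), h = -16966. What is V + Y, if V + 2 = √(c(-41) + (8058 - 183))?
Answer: -14077 + √(7875 + √(-41 + I*√82)) ≈ -13988.0 + 0.036293*I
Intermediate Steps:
c(B) = √(B + √2*√B) (c(B) = √(B + √(2*B)) = √(B + √2*√B))
Y = -14075 (Y = (16794 - 16966) - 13903 = -172 - 13903 = -14075)
V = -2 + √(7875 + √(-41 + I*√82)) (V = -2 + √(√(-41 + √2*√(-41)) + (8058 - 183)) = -2 + √(√(-41 + √2*(I*√41)) + 7875) = -2 + √(√(-41 + I*√82) + 7875) = -2 + √(7875 + √(-41 + I*√82)) ≈ 86.745 + 0.036293*I)
V + Y = (-2 + √(7875 + √(-41 + I*√82))) - 14075 = -14077 + √(7875 + √(-41 + I*√82))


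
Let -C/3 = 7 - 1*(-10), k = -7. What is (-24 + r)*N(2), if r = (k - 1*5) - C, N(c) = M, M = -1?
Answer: -15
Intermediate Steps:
C = -51 (C = -3*(7 - 1*(-10)) = -3*(7 + 10) = -3*17 = -51)
N(c) = -1
r = 39 (r = (-7 - 1*5) - 1*(-51) = (-7 - 5) + 51 = -12 + 51 = 39)
(-24 + r)*N(2) = (-24 + 39)*(-1) = 15*(-1) = -15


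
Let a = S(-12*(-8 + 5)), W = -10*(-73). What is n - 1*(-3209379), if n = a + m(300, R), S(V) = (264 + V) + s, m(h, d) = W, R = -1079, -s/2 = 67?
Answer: 3210275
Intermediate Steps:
W = 730
s = -134 (s = -2*67 = -134)
m(h, d) = 730
S(V) = 130 + V (S(V) = (264 + V) - 134 = 130 + V)
a = 166 (a = 130 - 12*(-8 + 5) = 130 - 12*(-3) = 130 + 36 = 166)
n = 896 (n = 166 + 730 = 896)
n - 1*(-3209379) = 896 - 1*(-3209379) = 896 + 3209379 = 3210275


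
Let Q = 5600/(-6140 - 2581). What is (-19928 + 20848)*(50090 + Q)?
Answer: 401882946800/8721 ≈ 4.6082e+7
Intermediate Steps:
Q = -5600/8721 (Q = 5600/(-8721) = 5600*(-1/8721) = -5600/8721 ≈ -0.64213)
(-19928 + 20848)*(50090 + Q) = (-19928 + 20848)*(50090 - 5600/8721) = 920*(436829290/8721) = 401882946800/8721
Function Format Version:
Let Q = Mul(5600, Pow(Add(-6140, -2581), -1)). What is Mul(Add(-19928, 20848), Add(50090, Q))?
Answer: Rational(401882946800, 8721) ≈ 4.6082e+7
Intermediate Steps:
Q = Rational(-5600, 8721) (Q = Mul(5600, Pow(-8721, -1)) = Mul(5600, Rational(-1, 8721)) = Rational(-5600, 8721) ≈ -0.64213)
Mul(Add(-19928, 20848), Add(50090, Q)) = Mul(Add(-19928, 20848), Add(50090, Rational(-5600, 8721))) = Mul(920, Rational(436829290, 8721)) = Rational(401882946800, 8721)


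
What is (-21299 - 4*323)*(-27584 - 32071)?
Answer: 1347666105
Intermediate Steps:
(-21299 - 4*323)*(-27584 - 32071) = (-21299 - 1292)*(-59655) = -22591*(-59655) = 1347666105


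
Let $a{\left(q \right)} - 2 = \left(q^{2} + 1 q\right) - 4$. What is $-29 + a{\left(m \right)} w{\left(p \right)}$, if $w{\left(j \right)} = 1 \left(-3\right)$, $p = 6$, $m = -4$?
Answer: $-59$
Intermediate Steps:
$a{\left(q \right)} = -2 + q + q^{2}$ ($a{\left(q \right)} = 2 - \left(4 - q - q^{2}\right) = 2 + \left(-4 + q + q^{2}\right) = -2 + q + q^{2}$)
$w{\left(j \right)} = -3$
$-29 + a{\left(m \right)} w{\left(p \right)} = -29 + \left(-2 - 4 + \left(-4\right)^{2}\right) \left(-3\right) = -29 + \left(-2 - 4 + 16\right) \left(-3\right) = -29 + 10 \left(-3\right) = -29 - 30 = -59$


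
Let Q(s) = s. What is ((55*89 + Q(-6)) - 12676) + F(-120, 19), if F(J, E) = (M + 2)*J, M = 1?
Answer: -8147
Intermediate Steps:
F(J, E) = 3*J (F(J, E) = (1 + 2)*J = 3*J)
((55*89 + Q(-6)) - 12676) + F(-120, 19) = ((55*89 - 6) - 12676) + 3*(-120) = ((4895 - 6) - 12676) - 360 = (4889 - 12676) - 360 = -7787 - 360 = -8147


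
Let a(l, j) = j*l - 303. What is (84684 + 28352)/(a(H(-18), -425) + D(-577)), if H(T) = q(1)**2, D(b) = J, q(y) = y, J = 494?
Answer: -56518/117 ≈ -483.06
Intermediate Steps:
D(b) = 494
H(T) = 1 (H(T) = 1**2 = 1)
a(l, j) = -303 + j*l
(84684 + 28352)/(a(H(-18), -425) + D(-577)) = (84684 + 28352)/((-303 - 425*1) + 494) = 113036/((-303 - 425) + 494) = 113036/(-728 + 494) = 113036/(-234) = 113036*(-1/234) = -56518/117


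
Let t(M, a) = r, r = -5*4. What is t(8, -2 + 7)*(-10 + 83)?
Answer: -1460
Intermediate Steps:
r = -20
t(M, a) = -20
t(8, -2 + 7)*(-10 + 83) = -20*(-10 + 83) = -20*73 = -1460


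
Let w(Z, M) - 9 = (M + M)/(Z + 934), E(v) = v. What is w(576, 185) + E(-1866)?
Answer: -280370/151 ≈ -1856.8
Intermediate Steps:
w(Z, M) = 9 + 2*M/(934 + Z) (w(Z, M) = 9 + (M + M)/(Z + 934) = 9 + (2*M)/(934 + Z) = 9 + 2*M/(934 + Z))
w(576, 185) + E(-1866) = (8406 + 2*185 + 9*576)/(934 + 576) - 1866 = (8406 + 370 + 5184)/1510 - 1866 = (1/1510)*13960 - 1866 = 1396/151 - 1866 = -280370/151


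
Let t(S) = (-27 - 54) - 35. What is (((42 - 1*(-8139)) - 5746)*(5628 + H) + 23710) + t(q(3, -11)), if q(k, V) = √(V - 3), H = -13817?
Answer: -19916621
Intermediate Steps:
q(k, V) = √(-3 + V)
t(S) = -116 (t(S) = -81 - 35 = -116)
(((42 - 1*(-8139)) - 5746)*(5628 + H) + 23710) + t(q(3, -11)) = (((42 - 1*(-8139)) - 5746)*(5628 - 13817) + 23710) - 116 = (((42 + 8139) - 5746)*(-8189) + 23710) - 116 = ((8181 - 5746)*(-8189) + 23710) - 116 = (2435*(-8189) + 23710) - 116 = (-19940215 + 23710) - 116 = -19916505 - 116 = -19916621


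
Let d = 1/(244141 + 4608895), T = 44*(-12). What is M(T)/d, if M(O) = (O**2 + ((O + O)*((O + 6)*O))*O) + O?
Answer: 745790016816677184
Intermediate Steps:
T = -528
d = 1/4853036 ≈ 2.0606e-7
M(O) = O + O**2 + 2*O**3*(6 + O) (M(O) = (O**2 + ((2*O)*((6 + O)*O))*O) + O = (O**2 + ((2*O)*(O*(6 + O)))*O) + O = (O**2 + (2*O**2*(6 + O))*O) + O = (O**2 + 2*O**3*(6 + O)) + O = O + O**2 + 2*O**3*(6 + O))
M(T)/d = (-528*(1 - 528 + 2*(-528)**3 + 12*(-528)**2))/(1/4853036) = -528*(1 - 528 + 2*(-147197952) + 12*278784)*4853036 = -528*(1 - 528 - 294395904 + 3345408)*4853036 = -528*(-291051023)*4853036 = 153674940144*4853036 = 745790016816677184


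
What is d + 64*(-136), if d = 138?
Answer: -8566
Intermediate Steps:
d + 64*(-136) = 138 + 64*(-136) = 138 - 8704 = -8566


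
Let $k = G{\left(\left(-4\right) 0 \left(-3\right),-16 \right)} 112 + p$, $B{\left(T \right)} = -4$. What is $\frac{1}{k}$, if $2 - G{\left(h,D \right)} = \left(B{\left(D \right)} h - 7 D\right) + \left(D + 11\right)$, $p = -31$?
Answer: $- \frac{1}{11791} \approx -8.481 \cdot 10^{-5}$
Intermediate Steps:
$G{\left(h,D \right)} = -9 + 4 h + 6 D$ ($G{\left(h,D \right)} = 2 - \left(\left(- 4 h - 7 D\right) + \left(D + 11\right)\right) = 2 - \left(\left(- 7 D - 4 h\right) + \left(11 + D\right)\right) = 2 - \left(11 - 6 D - 4 h\right) = 2 + \left(-11 + 4 h + 6 D\right) = -9 + 4 h + 6 D$)
$k = -11791$ ($k = \left(-9 + 4 \left(-4\right) 0 \left(-3\right) + 6 \left(-16\right)\right) 112 - 31 = \left(-9 + 4 \cdot 0 \left(-3\right) - 96\right) 112 - 31 = \left(-9 + 4 \cdot 0 - 96\right) 112 - 31 = \left(-9 + 0 - 96\right) 112 - 31 = \left(-105\right) 112 - 31 = -11760 - 31 = -11791$)
$\frac{1}{k} = \frac{1}{-11791} = - \frac{1}{11791}$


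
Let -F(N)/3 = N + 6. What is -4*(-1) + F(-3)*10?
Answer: -86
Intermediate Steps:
F(N) = -18 - 3*N (F(N) = -3*(N + 6) = -3*(6 + N) = -18 - 3*N)
-4*(-1) + F(-3)*10 = -4*(-1) + (-18 - 3*(-3))*10 = 4 + (-18 + 9)*10 = 4 - 9*10 = 4 - 90 = -86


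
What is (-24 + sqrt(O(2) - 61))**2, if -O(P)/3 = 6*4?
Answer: (24 - I*sqrt(133))**2 ≈ 443.0 - 553.56*I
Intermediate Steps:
O(P) = -72 (O(P) = -18*4 = -3*24 = -72)
(-24 + sqrt(O(2) - 61))**2 = (-24 + sqrt(-72 - 61))**2 = (-24 + sqrt(-133))**2 = (-24 + I*sqrt(133))**2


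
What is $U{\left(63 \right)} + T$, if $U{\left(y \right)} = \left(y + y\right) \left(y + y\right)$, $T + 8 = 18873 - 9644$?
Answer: $25097$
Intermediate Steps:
$T = 9221$ ($T = -8 + \left(18873 - 9644\right) = -8 + 9229 = 9221$)
$U{\left(y \right)} = 4 y^{2}$ ($U{\left(y \right)} = 2 y 2 y = 4 y^{2}$)
$U{\left(63 \right)} + T = 4 \cdot 63^{2} + 9221 = 4 \cdot 3969 + 9221 = 15876 + 9221 = 25097$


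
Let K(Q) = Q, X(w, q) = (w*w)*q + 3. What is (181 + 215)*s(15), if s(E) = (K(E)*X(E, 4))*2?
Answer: 10727640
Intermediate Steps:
X(w, q) = 3 + q*w**2 (X(w, q) = w**2*q + 3 = q*w**2 + 3 = 3 + q*w**2)
s(E) = 2*E*(3 + 4*E**2) (s(E) = (E*(3 + 4*E**2))*2 = 2*E*(3 + 4*E**2))
(181 + 215)*s(15) = (181 + 215)*(6*15 + 8*15**3) = 396*(90 + 8*3375) = 396*(90 + 27000) = 396*27090 = 10727640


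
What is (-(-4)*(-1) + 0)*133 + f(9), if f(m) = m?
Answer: -523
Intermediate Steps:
(-(-4)*(-1) + 0)*133 + f(9) = (-(-4)*(-1) + 0)*133 + 9 = (-1*4 + 0)*133 + 9 = (-4 + 0)*133 + 9 = -4*133 + 9 = -532 + 9 = -523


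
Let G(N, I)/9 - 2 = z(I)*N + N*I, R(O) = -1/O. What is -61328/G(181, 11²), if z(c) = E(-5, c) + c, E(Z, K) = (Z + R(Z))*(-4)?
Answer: -76660/531891 ≈ -0.14413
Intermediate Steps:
E(Z, K) = -4*Z + 4/Z (E(Z, K) = (Z - 1/Z)*(-4) = -4*Z + 4/Z)
z(c) = 96/5 + c (z(c) = (-4*(-5) + 4/(-5)) + c = (20 + 4*(-⅕)) + c = (20 - ⅘) + c = 96/5 + c)
G(N, I) = 18 + 9*I*N + 9*N*(96/5 + I) (G(N, I) = 18 + 9*((96/5 + I)*N + N*I) = 18 + 9*(N*(96/5 + I) + I*N) = 18 + 9*(I*N + N*(96/5 + I)) = 18 + (9*I*N + 9*N*(96/5 + I)) = 18 + 9*I*N + 9*N*(96/5 + I))
-61328/G(181, 11²) = -61328/(18 + (864/5)*181 + 18*11²*181) = -61328/(18 + 156384/5 + 18*121*181) = -61328/(18 + 156384/5 + 394218) = -61328/2127564/5 = -61328*5/2127564 = -76660/531891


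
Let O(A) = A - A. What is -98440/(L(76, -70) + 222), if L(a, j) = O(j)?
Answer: -49220/111 ≈ -443.42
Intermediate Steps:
O(A) = 0
L(a, j) = 0
-98440/(L(76, -70) + 222) = -98440/(0 + 222) = -98440/222 = -98440*1/222 = -49220/111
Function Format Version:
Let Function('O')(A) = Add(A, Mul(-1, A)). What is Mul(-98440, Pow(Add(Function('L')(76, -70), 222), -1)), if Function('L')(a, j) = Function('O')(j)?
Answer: Rational(-49220, 111) ≈ -443.42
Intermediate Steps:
Function('O')(A) = 0
Function('L')(a, j) = 0
Mul(-98440, Pow(Add(Function('L')(76, -70), 222), -1)) = Mul(-98440, Pow(Add(0, 222), -1)) = Mul(-98440, Pow(222, -1)) = Mul(-98440, Rational(1, 222)) = Rational(-49220, 111)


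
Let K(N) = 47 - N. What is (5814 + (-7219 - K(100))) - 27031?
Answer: -28383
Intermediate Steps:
(5814 + (-7219 - K(100))) - 27031 = (5814 + (-7219 - (47 - 1*100))) - 27031 = (5814 + (-7219 - (47 - 100))) - 27031 = (5814 + (-7219 - 1*(-53))) - 27031 = (5814 + (-7219 + 53)) - 27031 = (5814 - 7166) - 27031 = -1352 - 27031 = -28383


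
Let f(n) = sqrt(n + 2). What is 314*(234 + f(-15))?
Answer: 73476 + 314*I*sqrt(13) ≈ 73476.0 + 1132.1*I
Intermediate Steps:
f(n) = sqrt(2 + n)
314*(234 + f(-15)) = 314*(234 + sqrt(2 - 15)) = 314*(234 + sqrt(-13)) = 314*(234 + I*sqrt(13)) = 73476 + 314*I*sqrt(13)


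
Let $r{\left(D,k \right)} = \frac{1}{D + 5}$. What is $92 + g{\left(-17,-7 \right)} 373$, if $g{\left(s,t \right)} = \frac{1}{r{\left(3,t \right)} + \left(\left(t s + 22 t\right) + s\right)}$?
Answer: $\frac{35196}{415} \approx 84.81$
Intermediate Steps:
$r{\left(D,k \right)} = \frac{1}{5 + D}$
$g{\left(s,t \right)} = \frac{1}{\frac{1}{8} + s + 22 t + s t}$ ($g{\left(s,t \right)} = \frac{1}{\frac{1}{5 + 3} + \left(\left(t s + 22 t\right) + s\right)} = \frac{1}{\frac{1}{8} + \left(\left(s t + 22 t\right) + s\right)} = \frac{1}{\frac{1}{8} + \left(\left(22 t + s t\right) + s\right)} = \frac{1}{\frac{1}{8} + \left(s + 22 t + s t\right)} = \frac{1}{\frac{1}{8} + s + 22 t + s t}$)
$92 + g{\left(-17,-7 \right)} 373 = 92 + \frac{8}{1 + 8 \left(-17\right) + 176 \left(-7\right) + 8 \left(-17\right) \left(-7\right)} 373 = 92 + \frac{8}{1 - 136 - 1232 + 952} \cdot 373 = 92 + \frac{8}{-415} \cdot 373 = 92 + 8 \left(- \frac{1}{415}\right) 373 = 92 - \frac{2984}{415} = \frac{35196}{415}$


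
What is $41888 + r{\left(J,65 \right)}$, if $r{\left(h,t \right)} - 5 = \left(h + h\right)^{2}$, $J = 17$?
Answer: $43049$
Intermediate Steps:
$r{\left(h,t \right)} = 5 + 4 h^{2}$ ($r{\left(h,t \right)} = 5 + \left(h + h\right)^{2} = 5 + \left(2 h\right)^{2} = 5 + 4 h^{2}$)
$41888 + r{\left(J,65 \right)} = 41888 + \left(5 + 4 \cdot 17^{2}\right) = 41888 + \left(5 + 4 \cdot 289\right) = 41888 + \left(5 + 1156\right) = 41888 + 1161 = 43049$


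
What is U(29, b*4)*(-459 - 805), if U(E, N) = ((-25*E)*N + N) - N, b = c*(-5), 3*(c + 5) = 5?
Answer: 183280000/3 ≈ 6.1093e+7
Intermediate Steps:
c = -10/3 (c = -5 + (1/3)*5 = -5 + 5/3 = -10/3 ≈ -3.3333)
b = 50/3 (b = -10/3*(-5) = 50/3 ≈ 16.667)
U(E, N) = -25*E*N (U(E, N) = (-25*E*N + N) - N = (N - 25*E*N) - N = -25*E*N)
U(29, b*4)*(-459 - 805) = (-25*29*(50/3)*4)*(-459 - 805) = -25*29*200/3*(-1264) = -145000/3*(-1264) = 183280000/3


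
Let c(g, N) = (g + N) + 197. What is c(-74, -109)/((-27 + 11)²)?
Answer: 7/128 ≈ 0.054688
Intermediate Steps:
c(g, N) = 197 + N + g (c(g, N) = (N + g) + 197 = 197 + N + g)
c(-74, -109)/((-27 + 11)²) = (197 - 109 - 74)/((-27 + 11)²) = 14/((-16)²) = 14/256 = 14*(1/256) = 7/128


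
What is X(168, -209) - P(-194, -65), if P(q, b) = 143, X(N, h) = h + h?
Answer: -561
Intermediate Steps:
X(N, h) = 2*h
X(168, -209) - P(-194, -65) = 2*(-209) - 1*143 = -418 - 143 = -561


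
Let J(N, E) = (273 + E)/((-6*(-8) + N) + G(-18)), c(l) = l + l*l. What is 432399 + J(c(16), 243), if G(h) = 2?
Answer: 69616497/161 ≈ 4.3240e+5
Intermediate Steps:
c(l) = l + l**2
J(N, E) = (273 + E)/(50 + N) (J(N, E) = (273 + E)/((-6*(-8) + N) + 2) = (273 + E)/((48 + N) + 2) = (273 + E)/(50 + N))
432399 + J(c(16), 243) = 432399 + (273 + 243)/(50 + 16*(1 + 16)) = 432399 + 516/(50 + 16*17) = 432399 + 516/(50 + 272) = 432399 + 516/322 = 432399 + (1/322)*516 = 432399 + 258/161 = 69616497/161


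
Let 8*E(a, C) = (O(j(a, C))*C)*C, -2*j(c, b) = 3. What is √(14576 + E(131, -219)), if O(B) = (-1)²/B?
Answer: √42317/2 ≈ 102.86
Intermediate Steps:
j(c, b) = -3/2 (j(c, b) = -½*3 = -3/2)
O(B) = 1/B
E(a, C) = -C²/12 (E(a, C) = ((C/(-3/2))*C)/8 = ((-2*C/3)*C)/8 = (-2*C²/3)/8 = -C²/12)
√(14576 + E(131, -219)) = √(14576 - 1/12*(-219)²) = √(14576 - 1/12*47961) = √(14576 - 15987/4) = √(42317/4) = √42317/2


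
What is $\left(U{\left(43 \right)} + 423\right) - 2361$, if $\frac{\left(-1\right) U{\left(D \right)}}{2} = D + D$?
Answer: $-2110$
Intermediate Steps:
$U{\left(D \right)} = - 4 D$ ($U{\left(D \right)} = - 2 \left(D + D\right) = - 2 \cdot 2 D = - 4 D$)
$\left(U{\left(43 \right)} + 423\right) - 2361 = \left(\left(-4\right) 43 + 423\right) - 2361 = \left(-172 + 423\right) - 2361 = 251 - 2361 = -2110$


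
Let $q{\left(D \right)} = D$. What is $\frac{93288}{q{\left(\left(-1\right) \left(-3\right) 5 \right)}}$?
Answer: $\frac{31096}{5} \approx 6219.2$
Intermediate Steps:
$\frac{93288}{q{\left(\left(-1\right) \left(-3\right) 5 \right)}} = \frac{93288}{\left(-1\right) \left(-3\right) 5} = \frac{93288}{3 \cdot 5} = \frac{93288}{15} = 93288 \cdot \frac{1}{15} = \frac{31096}{5}$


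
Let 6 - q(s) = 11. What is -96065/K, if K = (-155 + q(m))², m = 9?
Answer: -19213/5120 ≈ -3.7525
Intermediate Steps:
q(s) = -5 (q(s) = 6 - 1*11 = 6 - 11 = -5)
K = 25600 (K = (-155 - 5)² = (-160)² = 25600)
-96065/K = -96065/25600 = -96065*1/25600 = -19213/5120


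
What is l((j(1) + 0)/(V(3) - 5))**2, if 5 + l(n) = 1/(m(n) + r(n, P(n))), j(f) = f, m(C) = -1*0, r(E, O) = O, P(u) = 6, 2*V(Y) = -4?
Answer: 841/36 ≈ 23.361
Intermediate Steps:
V(Y) = -2 (V(Y) = (1/2)*(-4) = -2)
m(C) = 0
l(n) = -29/6 (l(n) = -5 + 1/(0 + 6) = -5 + 1/6 = -29/6)
l((j(1) + 0)/(V(3) - 5))**2 = (-29/6)**2 = 841/36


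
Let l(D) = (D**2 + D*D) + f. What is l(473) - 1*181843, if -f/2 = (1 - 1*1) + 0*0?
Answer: 265615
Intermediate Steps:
f = 0 (f = -2*((1 - 1*1) + 0*0) = -2*((1 - 1) + 0) = -2*(0 + 0) = -2*0 = 0)
l(D) = 2*D**2 (l(D) = (D**2 + D*D) + 0 = (D**2 + D**2) + 0 = 2*D**2 + 0 = 2*D**2)
l(473) - 1*181843 = 2*473**2 - 1*181843 = 2*223729 - 181843 = 447458 - 181843 = 265615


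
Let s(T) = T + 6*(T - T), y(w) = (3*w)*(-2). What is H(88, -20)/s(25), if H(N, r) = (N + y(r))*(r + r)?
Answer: -1664/5 ≈ -332.80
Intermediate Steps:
y(w) = -6*w
s(T) = T (s(T) = T + 6*0 = T + 0 = T)
H(N, r) = 2*r*(N - 6*r) (H(N, r) = (N - 6*r)*(r + r) = (N - 6*r)*(2*r) = 2*r*(N - 6*r))
H(88, -20)/s(25) = (2*(-20)*(88 - 6*(-20)))/25 = (2*(-20)*(88 + 120))*(1/25) = (2*(-20)*208)*(1/25) = -8320*1/25 = -1664/5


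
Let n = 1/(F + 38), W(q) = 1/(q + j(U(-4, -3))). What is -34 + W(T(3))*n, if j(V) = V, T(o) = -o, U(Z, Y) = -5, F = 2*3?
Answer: -11969/352 ≈ -34.003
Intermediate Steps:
F = 6
W(q) = 1/(-5 + q) (W(q) = 1/(q - 5) = 1/(-5 + q))
n = 1/44 (n = 1/(6 + 38) = 1/44 ≈ 0.022727)
-34 + W(T(3))*n = -34 + (1/44)/(-5 - 1*3) = -34 + (1/44)/(-5 - 3) = -34 + (1/44)/(-8) = -34 - 1/8*1/44 = -34 - 1/352 = -11969/352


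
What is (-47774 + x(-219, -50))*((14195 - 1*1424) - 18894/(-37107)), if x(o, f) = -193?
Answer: -2525795073233/4123 ≈ -6.1261e+8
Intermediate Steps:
(-47774 + x(-219, -50))*((14195 - 1*1424) - 18894/(-37107)) = (-47774 - 193)*((14195 - 1*1424) - 18894/(-37107)) = -47967*((14195 - 1424) - 18894*(-1/37107)) = -47967*(12771 + 6298/12369) = -47967*157970797/12369 = -2525795073233/4123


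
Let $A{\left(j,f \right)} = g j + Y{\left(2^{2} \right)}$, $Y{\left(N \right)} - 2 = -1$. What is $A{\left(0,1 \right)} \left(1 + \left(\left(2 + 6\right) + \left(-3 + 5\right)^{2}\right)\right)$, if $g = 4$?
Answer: $13$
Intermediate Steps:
$Y{\left(N \right)} = 1$ ($Y{\left(N \right)} = 2 - 1 = 1$)
$A{\left(j,f \right)} = 1 + 4 j$ ($A{\left(j,f \right)} = 4 j + 1 = 1 + 4 j$)
$A{\left(0,1 \right)} \left(1 + \left(\left(2 + 6\right) + \left(-3 + 5\right)^{2}\right)\right) = \left(1 + 4 \cdot 0\right) \left(1 + \left(\left(2 + 6\right) + \left(-3 + 5\right)^{2}\right)\right) = \left(1 + 0\right) \left(1 + \left(8 + 2^{2}\right)\right) = 1 \left(1 + \left(8 + 4\right)\right) = 1 \left(1 + 12\right) = 1 \cdot 13 = 13$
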